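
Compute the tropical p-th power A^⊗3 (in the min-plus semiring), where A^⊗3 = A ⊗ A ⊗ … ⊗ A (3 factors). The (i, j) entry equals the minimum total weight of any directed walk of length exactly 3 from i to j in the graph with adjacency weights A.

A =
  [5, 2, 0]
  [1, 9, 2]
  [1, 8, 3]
A^⊗3 =
  [4, 3, 1]
  [2, 5, 3]
  [2, 6, 4]

Each entry (A^⊗3)_ij equals the minimum over all length-3 walks i = v_0 → v_1 → … → v_3 = j of Σ_t A[v_t][v_{t+1}]. For example, for (i, j) = (0, 2) we minimise over 9 possible intermediate vertex sequences; the minimum is 1, attained along the walk 0 → 2 → 0 → 2.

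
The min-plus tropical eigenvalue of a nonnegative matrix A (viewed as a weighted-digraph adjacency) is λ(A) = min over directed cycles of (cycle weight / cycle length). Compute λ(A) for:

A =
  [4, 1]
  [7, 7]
λ(A) = 4

Enumerate directed cycles and compute their means (weight / length). Sample:
  cycle 0 → 0: weight = 4, length = 1, mean = 4/1 ≈ 4.000
  cycle 1 → 1: weight = 7, length = 1, mean = 7/1 ≈ 7.000
  cycle 0 → 1 → 0: weight = 8, length = 2, mean = 8/2 ≈ 4.000
  cycle 1 → 0 → 1: weight = 8, length = 2, mean = 8/2 ≈ 4.000
Minimum mean = 4.000, attained e.g. along the cycle 0 → 0 with weight 4 and length 1. So λ(A) = 4/1 = 4.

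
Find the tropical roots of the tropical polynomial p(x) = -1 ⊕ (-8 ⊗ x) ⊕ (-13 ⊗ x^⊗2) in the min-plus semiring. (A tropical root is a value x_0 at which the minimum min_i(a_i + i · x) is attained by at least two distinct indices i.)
Roots: {5, 7}

Each tropical root is a break point of the lower envelope of the lines y = a_i + i · x (there are 3 lines, with slopes 0, 1, ..., 2). Only the lines that attain the minimum somewhere contribute to roots; other lines are dominated. Here the surviving (envelope) indices are i = 2, i = 1, i = 0.
Intersections between consecutive envelope lines give the roots: for adjacent envelope indices i < j the intersection is x = (a_i − a_j) / (j − i). Reading off the sorted break points: {5, 7}.
Verification: at each break x_0, at least two indices attain the minimum of min_i(a_i + i · x_0).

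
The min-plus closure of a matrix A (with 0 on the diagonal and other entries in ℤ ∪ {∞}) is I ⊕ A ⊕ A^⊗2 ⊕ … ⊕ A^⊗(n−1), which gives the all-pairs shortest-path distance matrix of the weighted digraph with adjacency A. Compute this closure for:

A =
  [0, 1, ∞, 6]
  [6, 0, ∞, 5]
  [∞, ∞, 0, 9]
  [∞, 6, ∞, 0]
Closure =
  [0, 1, ∞, 6]
  [6, 0, ∞, 5]
  [21, 15, 0, 9]
  [12, 6, ∞, 0]

This is the Floyd-Warshall all-pairs shortest-path computation. For each intermediate vertex k = 0, 1, …, 3, update dist[i][j] ← min(dist[i][j], dist[i][k] + dist[k][j]). The final matrix gives, for each (i, j), the minimum total weight of any directed path from i to j (possibly empty when i = j).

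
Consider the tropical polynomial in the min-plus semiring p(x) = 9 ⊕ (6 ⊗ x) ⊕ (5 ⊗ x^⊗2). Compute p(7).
p(7) = 9

A tropical monomial a ⊗ x^⊗i evaluates to a + i · x. Evaluating each term at x = 7:
  Term 0 contributes 9 + 0 · 7 = 9
  Term 1 contributes 6 + 1 · 7 = 13
  Term 2 contributes 5 + 2 · 7 = 19
p(7) = ⊕ of these = min[9, 13, 19] = 9.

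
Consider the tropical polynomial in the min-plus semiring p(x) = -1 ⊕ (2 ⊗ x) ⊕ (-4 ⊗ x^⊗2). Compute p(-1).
p(-1) = -6

A tropical monomial a ⊗ x^⊗i evaluates to a + i · x. Evaluating each term at x = -1:
  Term 0 contributes -1 + 0 · -1 = -1
  Term 1 contributes 2 + 1 · -1 = 1
  Term 2 contributes -4 + 2 · -1 = -6
p(-1) = ⊕ of these = min[-1, 1, -6] = -6.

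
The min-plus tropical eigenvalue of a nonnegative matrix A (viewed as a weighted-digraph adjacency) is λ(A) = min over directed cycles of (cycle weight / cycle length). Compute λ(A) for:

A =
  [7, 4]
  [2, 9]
λ(A) = 3

Enumerate directed cycles and compute their means (weight / length). Sample:
  cycle 0 → 0: weight = 7, length = 1, mean = 7/1 ≈ 7.000
  cycle 1 → 1: weight = 9, length = 1, mean = 9/1 ≈ 9.000
  cycle 0 → 1 → 0: weight = 6, length = 2, mean = 6/2 ≈ 3.000
  cycle 1 → 0 → 1: weight = 6, length = 2, mean = 6/2 ≈ 3.000
Minimum mean = 3.000, attained e.g. along the cycle 0 → 1 → 0 with weight 6 and length 2. So λ(A) = 6/2 = 3.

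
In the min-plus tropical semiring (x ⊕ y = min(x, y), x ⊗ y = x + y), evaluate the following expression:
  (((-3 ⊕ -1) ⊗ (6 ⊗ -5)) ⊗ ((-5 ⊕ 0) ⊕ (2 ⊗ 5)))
(((-3 ⊕ -1) ⊗ (6 ⊗ -5)) ⊗ ((-5 ⊕ 0) ⊕ (2 ⊗ 5))) = -7

Expand innermost to outermost. Recall ⊕ takes the minimum of its arguments and ⊗ takes their sum. Working out the expression (((-3 ⊕ -1) ⊗ (6 ⊗ -5)) ⊗ ((-5 ⊕ 0) ⊕ (2 ⊗ 5))) gives -7.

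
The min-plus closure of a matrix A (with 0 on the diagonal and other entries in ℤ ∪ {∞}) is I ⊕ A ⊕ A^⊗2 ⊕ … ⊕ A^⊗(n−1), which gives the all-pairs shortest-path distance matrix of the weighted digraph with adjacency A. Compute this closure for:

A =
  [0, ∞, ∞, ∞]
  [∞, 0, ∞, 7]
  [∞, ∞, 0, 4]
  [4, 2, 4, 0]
Closure =
  [0, ∞, ∞, ∞]
  [11, 0, 11, 7]
  [8, 6, 0, 4]
  [4, 2, 4, 0]

This is the Floyd-Warshall all-pairs shortest-path computation. For each intermediate vertex k = 0, 1, …, 3, update dist[i][j] ← min(dist[i][j], dist[i][k] + dist[k][j]). The final matrix gives, for each (i, j), the minimum total weight of any directed path from i to j (possibly empty when i = j).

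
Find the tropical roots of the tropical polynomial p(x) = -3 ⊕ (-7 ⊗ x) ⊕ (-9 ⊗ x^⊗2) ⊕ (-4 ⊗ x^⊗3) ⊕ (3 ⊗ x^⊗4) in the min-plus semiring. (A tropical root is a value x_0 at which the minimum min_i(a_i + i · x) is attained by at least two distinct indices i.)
Roots: {-7, -5, 2, 4}

Each tropical root is a break point of the lower envelope of the lines y = a_i + i · x (there are 5 lines, with slopes 0, 1, ..., 4). Only the lines that attain the minimum somewhere contribute to roots; other lines are dominated. Here the surviving (envelope) indices are i = 4, i = 3, i = 2, i = 1, i = 0.
Intersections between consecutive envelope lines give the roots: for adjacent envelope indices i < j the intersection is x = (a_i − a_j) / (j − i). Reading off the sorted break points: {-7, -5, 2, 4}.
Verification: at each break x_0, at least two indices attain the minimum of min_i(a_i + i · x_0).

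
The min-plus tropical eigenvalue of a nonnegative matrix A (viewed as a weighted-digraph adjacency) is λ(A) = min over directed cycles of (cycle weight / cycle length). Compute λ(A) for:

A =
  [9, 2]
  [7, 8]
λ(A) = 9/2

Enumerate directed cycles and compute their means (weight / length). Sample:
  cycle 0 → 0: weight = 9, length = 1, mean = 9/1 ≈ 9.000
  cycle 1 → 1: weight = 8, length = 1, mean = 8/1 ≈ 8.000
  cycle 0 → 1 → 0: weight = 9, length = 2, mean = 9/2 ≈ 4.500
  cycle 1 → 0 → 1: weight = 9, length = 2, mean = 9/2 ≈ 4.500
Minimum mean = 4.500, attained e.g. along the cycle 0 → 1 → 0 with weight 9 and length 2. So λ(A) = 9/2 = 9/2.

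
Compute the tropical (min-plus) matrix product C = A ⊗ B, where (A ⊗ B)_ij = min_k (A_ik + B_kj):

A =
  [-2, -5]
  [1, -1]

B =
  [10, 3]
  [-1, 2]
A ⊗ B =
  [-6, -3]
  [-2, 1]

Apply the min-plus product entry-by-entry:
  C[0][0] = min over k of (A[0][0] + B[0][0] = -2 + 10 = 8, A[0][1] + B[1][0] = -5 + -1 = -6) = -6 (attained at k = 1)
  C[0][1] = min over k of (A[0][0] + B[0][1] = -2 + 3 = 1, A[0][1] + B[1][1] = -5 + 2 = -3) = -3 (attained at k = 1)
  C[1][0] = min over k of (A[1][0] + B[0][0] = 1 + 10 = 11, A[1][1] + B[1][0] = -1 + -1 = -2) = -2 (attained at k = 1)
  C[1][1] = min over k of (A[1][0] + B[0][1] = 1 + 3 = 4, A[1][1] + B[1][1] = -1 + 2 = 1) = 1 (attained at k = 1)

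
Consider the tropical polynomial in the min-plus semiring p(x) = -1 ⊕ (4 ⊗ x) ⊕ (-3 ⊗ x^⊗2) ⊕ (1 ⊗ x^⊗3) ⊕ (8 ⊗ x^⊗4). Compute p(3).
p(3) = -1

A tropical monomial a ⊗ x^⊗i evaluates to a + i · x. Evaluating each term at x = 3:
  Term 0 contributes -1 + 0 · 3 = -1
  Term 1 contributes 4 + 1 · 3 = 7
  Term 2 contributes -3 + 2 · 3 = 3
  Term 3 contributes 1 + 3 · 3 = 10
  Term 4 contributes 8 + 4 · 3 = 20
p(3) = ⊕ of these = min[-1, 7, 3, 10, 20] = -1.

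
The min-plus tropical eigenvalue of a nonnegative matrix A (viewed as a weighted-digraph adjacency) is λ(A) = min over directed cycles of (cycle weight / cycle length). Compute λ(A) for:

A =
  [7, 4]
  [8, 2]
λ(A) = 2

Enumerate directed cycles and compute their means (weight / length). Sample:
  cycle 0 → 0: weight = 7, length = 1, mean = 7/1 ≈ 7.000
  cycle 1 → 1: weight = 2, length = 1, mean = 2/1 ≈ 2.000
  cycle 0 → 1 → 0: weight = 12, length = 2, mean = 12/2 ≈ 6.000
  cycle 1 → 0 → 1: weight = 12, length = 2, mean = 12/2 ≈ 6.000
Minimum mean = 2.000, attained e.g. along the cycle 1 → 1 with weight 2 and length 1. So λ(A) = 2/1 = 2.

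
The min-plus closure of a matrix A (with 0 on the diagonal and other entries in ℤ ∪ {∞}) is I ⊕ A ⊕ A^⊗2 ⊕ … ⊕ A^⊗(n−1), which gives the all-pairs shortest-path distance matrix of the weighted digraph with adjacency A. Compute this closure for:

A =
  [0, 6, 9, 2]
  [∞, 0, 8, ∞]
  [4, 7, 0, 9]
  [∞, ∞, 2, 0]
Closure =
  [0, 6, 4, 2]
  [12, 0, 8, 14]
  [4, 7, 0, 6]
  [6, 9, 2, 0]

This is the Floyd-Warshall all-pairs shortest-path computation. For each intermediate vertex k = 0, 1, …, 3, update dist[i][j] ← min(dist[i][j], dist[i][k] + dist[k][j]). The final matrix gives, for each (i, j), the minimum total weight of any directed path from i to j (possibly empty when i = j).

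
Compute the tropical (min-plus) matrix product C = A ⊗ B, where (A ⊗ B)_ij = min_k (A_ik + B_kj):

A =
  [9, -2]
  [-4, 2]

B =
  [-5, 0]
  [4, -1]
A ⊗ B =
  [2, -3]
  [-9, -4]

Apply the min-plus product entry-by-entry:
  C[0][0] = min over k of (A[0][0] + B[0][0] = 9 + -5 = 4, A[0][1] + B[1][0] = -2 + 4 = 2) = 2 (attained at k = 1)
  C[0][1] = min over k of (A[0][0] + B[0][1] = 9 + 0 = 9, A[0][1] + B[1][1] = -2 + -1 = -3) = -3 (attained at k = 1)
  C[1][0] = min over k of (A[1][0] + B[0][0] = -4 + -5 = -9, A[1][1] + B[1][0] = 2 + 4 = 6) = -9 (attained at k = 0)
  C[1][1] = min over k of (A[1][0] + B[0][1] = -4 + 0 = -4, A[1][1] + B[1][1] = 2 + -1 = 1) = -4 (attained at k = 0)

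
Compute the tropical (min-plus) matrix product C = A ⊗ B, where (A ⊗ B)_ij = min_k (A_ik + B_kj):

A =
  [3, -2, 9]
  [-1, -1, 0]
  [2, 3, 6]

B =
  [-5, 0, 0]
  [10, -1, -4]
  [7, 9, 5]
A ⊗ B =
  [-2, -3, -6]
  [-6, -2, -5]
  [-3, 2, -1]

Apply the min-plus product entry-by-entry:
  C[0][0] = min over k of (A[0][0] + B[0][0] = 3 + -5 = -2, A[0][1] + B[1][0] = -2 + 10 = 8, A[0][2] + B[2][0] = 9 + 7 = 16) = -2 (attained at k = 0)
  C[0][1] = min over k of (A[0][0] + B[0][1] = 3 + 0 = 3, A[0][1] + B[1][1] = -2 + -1 = -3, A[0][2] + B[2][1] = 9 + 9 = 18) = -3 (attained at k = 1)
  C[0][2] = min over k of (A[0][0] + B[0][2] = 3 + 0 = 3, A[0][1] + B[1][2] = -2 + -4 = -6, A[0][2] + B[2][2] = 9 + 5 = 14) = -6 (attained at k = 1)
  C[1][0] = min over k of (A[1][0] + B[0][0] = -1 + -5 = -6, A[1][1] + B[1][0] = -1 + 10 = 9, A[1][2] + B[2][0] = 0 + 7 = 7) = -6 (attained at k = 0)
  C[1][1] = min over k of (A[1][0] + B[0][1] = -1 + 0 = -1, A[1][1] + B[1][1] = -1 + -1 = -2, A[1][2] + B[2][1] = 0 + 9 = 9) = -2 (attained at k = 1)
  C[1][2] = min over k of (A[1][0] + B[0][2] = -1 + 0 = -1, A[1][1] + B[1][2] = -1 + -4 = -5, A[1][2] + B[2][2] = 0 + 5 = 5) = -5 (attained at k = 1)
  C[2][0] = min over k of (A[2][0] + B[0][0] = 2 + -5 = -3, A[2][1] + B[1][0] = 3 + 10 = 13, A[2][2] + B[2][0] = 6 + 7 = 13) = -3 (attained at k = 0)
  C[2][1] = min over k of (A[2][0] + B[0][1] = 2 + 0 = 2, A[2][1] + B[1][1] = 3 + -1 = 2, A[2][2] + B[2][1] = 6 + 9 = 15) = 2 (attained at k = 0)
  C[2][2] = min over k of (A[2][0] + B[0][2] = 2 + 0 = 2, A[2][1] + B[1][2] = 3 + -4 = -1, A[2][2] + B[2][2] = 6 + 5 = 11) = -1 (attained at k = 1)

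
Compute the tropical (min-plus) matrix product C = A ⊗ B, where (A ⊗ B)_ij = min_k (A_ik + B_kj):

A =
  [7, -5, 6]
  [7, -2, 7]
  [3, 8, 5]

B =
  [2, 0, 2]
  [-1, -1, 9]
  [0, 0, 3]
A ⊗ B =
  [-6, -6, 4]
  [-3, -3, 7]
  [5, 3, 5]

Apply the min-plus product entry-by-entry:
  C[0][0] = min over k of (A[0][0] + B[0][0] = 7 + 2 = 9, A[0][1] + B[1][0] = -5 + -1 = -6, A[0][2] + B[2][0] = 6 + 0 = 6) = -6 (attained at k = 1)
  C[0][1] = min over k of (A[0][0] + B[0][1] = 7 + 0 = 7, A[0][1] + B[1][1] = -5 + -1 = -6, A[0][2] + B[2][1] = 6 + 0 = 6) = -6 (attained at k = 1)
  C[0][2] = min over k of (A[0][0] + B[0][2] = 7 + 2 = 9, A[0][1] + B[1][2] = -5 + 9 = 4, A[0][2] + B[2][2] = 6 + 3 = 9) = 4 (attained at k = 1)
  C[1][0] = min over k of (A[1][0] + B[0][0] = 7 + 2 = 9, A[1][1] + B[1][0] = -2 + -1 = -3, A[1][2] + B[2][0] = 7 + 0 = 7) = -3 (attained at k = 1)
  C[1][1] = min over k of (A[1][0] + B[0][1] = 7 + 0 = 7, A[1][1] + B[1][1] = -2 + -1 = -3, A[1][2] + B[2][1] = 7 + 0 = 7) = -3 (attained at k = 1)
  C[1][2] = min over k of (A[1][0] + B[0][2] = 7 + 2 = 9, A[1][1] + B[1][2] = -2 + 9 = 7, A[1][2] + B[2][2] = 7 + 3 = 10) = 7 (attained at k = 1)
  C[2][0] = min over k of (A[2][0] + B[0][0] = 3 + 2 = 5, A[2][1] + B[1][0] = 8 + -1 = 7, A[2][2] + B[2][0] = 5 + 0 = 5) = 5 (attained at k = 0)
  C[2][1] = min over k of (A[2][0] + B[0][1] = 3 + 0 = 3, A[2][1] + B[1][1] = 8 + -1 = 7, A[2][2] + B[2][1] = 5 + 0 = 5) = 3 (attained at k = 0)
  C[2][2] = min over k of (A[2][0] + B[0][2] = 3 + 2 = 5, A[2][1] + B[1][2] = 8 + 9 = 17, A[2][2] + B[2][2] = 5 + 3 = 8) = 5 (attained at k = 0)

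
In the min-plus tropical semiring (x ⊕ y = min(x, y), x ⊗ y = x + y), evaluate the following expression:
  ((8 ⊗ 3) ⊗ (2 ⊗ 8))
((8 ⊗ 3) ⊗ (2 ⊗ 8)) = 21

Expand innermost to outermost. Recall ⊕ takes the minimum of its arguments and ⊗ takes their sum. Working out the expression ((8 ⊗ 3) ⊗ (2 ⊗ 8)) gives 21.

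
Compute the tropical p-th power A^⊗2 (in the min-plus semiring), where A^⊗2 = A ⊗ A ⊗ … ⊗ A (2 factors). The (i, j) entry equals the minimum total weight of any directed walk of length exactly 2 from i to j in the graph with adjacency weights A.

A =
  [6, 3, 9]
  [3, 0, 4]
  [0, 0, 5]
A^⊗2 =
  [6, 3, 7]
  [3, 0, 4]
  [3, 0, 4]

Each entry (A^⊗2)_ij equals the minimum over all length-2 walks i = v_0 → v_1 → … → v_2 = j of Σ_t A[v_t][v_{t+1}]. For example, for (i, j) = (0, 2) we minimise over 3 possible intermediate vertex sequences; the minimum is 7, attained along the walk 0 → 1 → 2.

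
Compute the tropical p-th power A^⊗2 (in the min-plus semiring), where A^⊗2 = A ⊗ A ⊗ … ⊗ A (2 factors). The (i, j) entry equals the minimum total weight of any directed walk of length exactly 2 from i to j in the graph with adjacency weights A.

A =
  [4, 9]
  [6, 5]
A^⊗2 =
  [8, 13]
  [10, 10]

Each entry (A^⊗2)_ij equals the minimum over all length-2 walks i = v_0 → v_1 → … → v_2 = j of Σ_t A[v_t][v_{t+1}]. For example, for (i, j) = (0, 1) we minimise over 2 possible intermediate vertex sequences; the minimum is 13, attained along the walk 0 → 0 → 1.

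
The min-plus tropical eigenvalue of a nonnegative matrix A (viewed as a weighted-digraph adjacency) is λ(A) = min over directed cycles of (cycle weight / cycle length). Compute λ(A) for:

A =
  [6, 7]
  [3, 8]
λ(A) = 5

Enumerate directed cycles and compute their means (weight / length). Sample:
  cycle 0 → 0: weight = 6, length = 1, mean = 6/1 ≈ 6.000
  cycle 1 → 1: weight = 8, length = 1, mean = 8/1 ≈ 8.000
  cycle 0 → 1 → 0: weight = 10, length = 2, mean = 10/2 ≈ 5.000
  cycle 1 → 0 → 1: weight = 10, length = 2, mean = 10/2 ≈ 5.000
Minimum mean = 5.000, attained e.g. along the cycle 0 → 1 → 0 with weight 10 and length 2. So λ(A) = 10/2 = 5.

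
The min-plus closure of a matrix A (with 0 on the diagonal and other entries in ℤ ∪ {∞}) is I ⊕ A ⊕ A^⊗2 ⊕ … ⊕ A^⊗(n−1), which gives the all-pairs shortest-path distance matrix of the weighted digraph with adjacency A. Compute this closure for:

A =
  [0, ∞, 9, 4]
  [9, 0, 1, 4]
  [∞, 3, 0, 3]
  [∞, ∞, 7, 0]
Closure =
  [0, 12, 9, 4]
  [9, 0, 1, 4]
  [12, 3, 0, 3]
  [19, 10, 7, 0]

This is the Floyd-Warshall all-pairs shortest-path computation. For each intermediate vertex k = 0, 1, …, 3, update dist[i][j] ← min(dist[i][j], dist[i][k] + dist[k][j]). The final matrix gives, for each (i, j), the minimum total weight of any directed path from i to j (possibly empty when i = j).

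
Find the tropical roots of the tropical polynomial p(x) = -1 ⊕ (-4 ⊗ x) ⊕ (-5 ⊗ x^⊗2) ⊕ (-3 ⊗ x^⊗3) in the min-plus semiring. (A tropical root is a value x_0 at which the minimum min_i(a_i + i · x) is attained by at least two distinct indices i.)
Roots: {-2, 1, 3}

Each tropical root is a break point of the lower envelope of the lines y = a_i + i · x (there are 4 lines, with slopes 0, 1, ..., 3). Only the lines that attain the minimum somewhere contribute to roots; other lines are dominated. Here the surviving (envelope) indices are i = 3, i = 2, i = 1, i = 0.
Intersections between consecutive envelope lines give the roots: for adjacent envelope indices i < j the intersection is x = (a_i − a_j) / (j − i). Reading off the sorted break points: {-2, 1, 3}.
Verification: at each break x_0, at least two indices attain the minimum of min_i(a_i + i · x_0).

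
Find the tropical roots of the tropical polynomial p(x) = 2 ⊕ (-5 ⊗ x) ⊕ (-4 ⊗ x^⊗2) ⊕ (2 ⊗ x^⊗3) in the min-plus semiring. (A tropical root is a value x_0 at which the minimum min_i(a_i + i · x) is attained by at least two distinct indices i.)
Roots: {-6, -1, 7}

Each tropical root is a break point of the lower envelope of the lines y = a_i + i · x (there are 4 lines, with slopes 0, 1, ..., 3). Only the lines that attain the minimum somewhere contribute to roots; other lines are dominated. Here the surviving (envelope) indices are i = 3, i = 2, i = 1, i = 0.
Intersections between consecutive envelope lines give the roots: for adjacent envelope indices i < j the intersection is x = (a_i − a_j) / (j − i). Reading off the sorted break points: {-6, -1, 7}.
Verification: at each break x_0, at least two indices attain the minimum of min_i(a_i + i · x_0).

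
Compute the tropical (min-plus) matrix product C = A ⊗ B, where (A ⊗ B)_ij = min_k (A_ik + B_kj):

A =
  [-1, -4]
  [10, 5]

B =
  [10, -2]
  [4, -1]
A ⊗ B =
  [0, -5]
  [9, 4]

Apply the min-plus product entry-by-entry:
  C[0][0] = min over k of (A[0][0] + B[0][0] = -1 + 10 = 9, A[0][1] + B[1][0] = -4 + 4 = 0) = 0 (attained at k = 1)
  C[0][1] = min over k of (A[0][0] + B[0][1] = -1 + -2 = -3, A[0][1] + B[1][1] = -4 + -1 = -5) = -5 (attained at k = 1)
  C[1][0] = min over k of (A[1][0] + B[0][0] = 10 + 10 = 20, A[1][1] + B[1][0] = 5 + 4 = 9) = 9 (attained at k = 1)
  C[1][1] = min over k of (A[1][0] + B[0][1] = 10 + -2 = 8, A[1][1] + B[1][1] = 5 + -1 = 4) = 4 (attained at k = 1)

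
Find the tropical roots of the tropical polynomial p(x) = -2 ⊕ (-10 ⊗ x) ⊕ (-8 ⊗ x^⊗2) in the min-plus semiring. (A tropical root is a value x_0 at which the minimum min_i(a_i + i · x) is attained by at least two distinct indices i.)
Roots: {-2, 8}

Each tropical root is a break point of the lower envelope of the lines y = a_i + i · x (there are 3 lines, with slopes 0, 1, ..., 2). Only the lines that attain the minimum somewhere contribute to roots; other lines are dominated. Here the surviving (envelope) indices are i = 2, i = 1, i = 0.
Intersections between consecutive envelope lines give the roots: for adjacent envelope indices i < j the intersection is x = (a_i − a_j) / (j − i). Reading off the sorted break points: {-2, 8}.
Verification: at each break x_0, at least two indices attain the minimum of min_i(a_i + i · x_0).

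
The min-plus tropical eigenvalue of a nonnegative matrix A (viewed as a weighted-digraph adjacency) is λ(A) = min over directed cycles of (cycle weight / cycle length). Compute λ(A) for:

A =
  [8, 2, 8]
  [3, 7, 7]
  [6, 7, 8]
λ(A) = 5/2

Enumerate directed cycles and compute their means (weight / length). Sample:
  cycle 0 → 0: weight = 8, length = 1, mean = 8/1 ≈ 8.000
  cycle 1 → 1: weight = 7, length = 1, mean = 7/1 ≈ 7.000
  cycle 2 → 2: weight = 8, length = 1, mean = 8/1 ≈ 8.000
  cycle 0 → 1 → 0: weight = 5, length = 2, mean = 5/2 ≈ 2.500
  cycle 0 → 2 → 0: weight = 14, length = 2, mean = 14/2 ≈ 7.000
  cycle 1 → 0 → 1: weight = 5, length = 2, mean = 5/2 ≈ 2.500
Minimum mean = 2.500, attained e.g. along the cycle 0 → 1 → 0 with weight 5 and length 2. So λ(A) = 5/2 = 5/2.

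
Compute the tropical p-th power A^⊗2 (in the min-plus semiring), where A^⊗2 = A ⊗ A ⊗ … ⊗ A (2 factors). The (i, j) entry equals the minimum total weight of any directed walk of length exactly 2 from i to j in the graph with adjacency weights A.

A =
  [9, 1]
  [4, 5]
A^⊗2 =
  [5, 6]
  [9, 5]

Each entry (A^⊗2)_ij equals the minimum over all length-2 walks i = v_0 → v_1 → … → v_2 = j of Σ_t A[v_t][v_{t+1}]. For example, for (i, j) = (0, 1) we minimise over 2 possible intermediate vertex sequences; the minimum is 6, attained along the walk 0 → 1 → 1.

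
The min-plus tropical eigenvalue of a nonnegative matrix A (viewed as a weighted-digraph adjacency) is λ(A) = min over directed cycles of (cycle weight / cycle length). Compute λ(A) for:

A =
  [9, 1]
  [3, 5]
λ(A) = 2

Enumerate directed cycles and compute their means (weight / length). Sample:
  cycle 0 → 0: weight = 9, length = 1, mean = 9/1 ≈ 9.000
  cycle 1 → 1: weight = 5, length = 1, mean = 5/1 ≈ 5.000
  cycle 0 → 1 → 0: weight = 4, length = 2, mean = 4/2 ≈ 2.000
  cycle 1 → 0 → 1: weight = 4, length = 2, mean = 4/2 ≈ 2.000
Minimum mean = 2.000, attained e.g. along the cycle 0 → 1 → 0 with weight 4 and length 2. So λ(A) = 4/2 = 2.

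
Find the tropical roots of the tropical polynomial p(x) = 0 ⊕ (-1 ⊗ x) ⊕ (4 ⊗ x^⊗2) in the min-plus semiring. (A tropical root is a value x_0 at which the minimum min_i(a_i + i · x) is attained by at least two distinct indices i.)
Roots: {-5, 1}

Each tropical root is a break point of the lower envelope of the lines y = a_i + i · x (there are 3 lines, with slopes 0, 1, ..., 2). Only the lines that attain the minimum somewhere contribute to roots; other lines are dominated. Here the surviving (envelope) indices are i = 2, i = 1, i = 0.
Intersections between consecutive envelope lines give the roots: for adjacent envelope indices i < j the intersection is x = (a_i − a_j) / (j − i). Reading off the sorted break points: {-5, 1}.
Verification: at each break x_0, at least two indices attain the minimum of min_i(a_i + i · x_0).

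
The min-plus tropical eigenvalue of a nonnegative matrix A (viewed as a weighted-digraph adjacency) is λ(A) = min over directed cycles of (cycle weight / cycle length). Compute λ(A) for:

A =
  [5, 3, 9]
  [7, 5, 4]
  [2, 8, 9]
λ(A) = 3

Enumerate directed cycles and compute their means (weight / length). Sample:
  cycle 0 → 0: weight = 5, length = 1, mean = 5/1 ≈ 5.000
  cycle 1 → 1: weight = 5, length = 1, mean = 5/1 ≈ 5.000
  cycle 2 → 2: weight = 9, length = 1, mean = 9/1 ≈ 9.000
  cycle 0 → 1 → 0: weight = 10, length = 2, mean = 10/2 ≈ 5.000
  cycle 0 → 2 → 0: weight = 11, length = 2, mean = 11/2 ≈ 5.500
  cycle 1 → 0 → 1: weight = 10, length = 2, mean = 10/2 ≈ 5.000
Minimum mean = 3.000, attained e.g. along the cycle 0 → 1 → 2 → 0 with weight 9 and length 3. So λ(A) = 9/3 = 3.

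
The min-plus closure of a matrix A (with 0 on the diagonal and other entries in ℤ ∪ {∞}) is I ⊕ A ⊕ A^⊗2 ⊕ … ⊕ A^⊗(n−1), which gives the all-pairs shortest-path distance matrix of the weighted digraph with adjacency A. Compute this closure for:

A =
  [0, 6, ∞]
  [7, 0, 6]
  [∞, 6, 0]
Closure =
  [0, 6, 12]
  [7, 0, 6]
  [13, 6, 0]

This is the Floyd-Warshall all-pairs shortest-path computation. For each intermediate vertex k = 0, 1, …, 2, update dist[i][j] ← min(dist[i][j], dist[i][k] + dist[k][j]). The final matrix gives, for each (i, j), the minimum total weight of any directed path from i to j (possibly empty when i = j).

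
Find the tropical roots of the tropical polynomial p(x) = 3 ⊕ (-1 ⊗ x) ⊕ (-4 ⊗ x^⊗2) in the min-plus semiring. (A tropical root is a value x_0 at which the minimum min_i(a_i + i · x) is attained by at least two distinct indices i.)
Roots: {3, 4}

Each tropical root is a break point of the lower envelope of the lines y = a_i + i · x (there are 3 lines, with slopes 0, 1, ..., 2). Only the lines that attain the minimum somewhere contribute to roots; other lines are dominated. Here the surviving (envelope) indices are i = 2, i = 1, i = 0.
Intersections between consecutive envelope lines give the roots: for adjacent envelope indices i < j the intersection is x = (a_i − a_j) / (j − i). Reading off the sorted break points: {3, 4}.
Verification: at each break x_0, at least two indices attain the minimum of min_i(a_i + i · x_0).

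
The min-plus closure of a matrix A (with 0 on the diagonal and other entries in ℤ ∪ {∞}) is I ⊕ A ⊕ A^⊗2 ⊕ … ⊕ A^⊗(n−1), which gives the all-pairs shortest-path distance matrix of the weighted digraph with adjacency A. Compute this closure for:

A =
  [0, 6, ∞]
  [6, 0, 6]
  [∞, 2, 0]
Closure =
  [0, 6, 12]
  [6, 0, 6]
  [8, 2, 0]

This is the Floyd-Warshall all-pairs shortest-path computation. For each intermediate vertex k = 0, 1, …, 2, update dist[i][j] ← min(dist[i][j], dist[i][k] + dist[k][j]). The final matrix gives, for each (i, j), the minimum total weight of any directed path from i to j (possibly empty when i = j).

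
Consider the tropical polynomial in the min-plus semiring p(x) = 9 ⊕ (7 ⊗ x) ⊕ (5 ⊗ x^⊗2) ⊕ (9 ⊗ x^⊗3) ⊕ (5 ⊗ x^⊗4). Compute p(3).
p(3) = 9

A tropical monomial a ⊗ x^⊗i evaluates to a + i · x. Evaluating each term at x = 3:
  Term 0 contributes 9 + 0 · 3 = 9
  Term 1 contributes 7 + 1 · 3 = 10
  Term 2 contributes 5 + 2 · 3 = 11
  Term 3 contributes 9 + 3 · 3 = 18
  Term 4 contributes 5 + 4 · 3 = 17
p(3) = ⊕ of these = min[9, 10, 11, 18, 17] = 9.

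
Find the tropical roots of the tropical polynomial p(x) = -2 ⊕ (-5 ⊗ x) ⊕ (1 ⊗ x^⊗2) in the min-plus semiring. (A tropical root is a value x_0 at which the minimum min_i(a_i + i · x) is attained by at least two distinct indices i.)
Roots: {-6, 3}

Each tropical root is a break point of the lower envelope of the lines y = a_i + i · x (there are 3 lines, with slopes 0, 1, ..., 2). Only the lines that attain the minimum somewhere contribute to roots; other lines are dominated. Here the surviving (envelope) indices are i = 2, i = 1, i = 0.
Intersections between consecutive envelope lines give the roots: for adjacent envelope indices i < j the intersection is x = (a_i − a_j) / (j − i). Reading off the sorted break points: {-6, 3}.
Verification: at each break x_0, at least two indices attain the minimum of min_i(a_i + i · x_0).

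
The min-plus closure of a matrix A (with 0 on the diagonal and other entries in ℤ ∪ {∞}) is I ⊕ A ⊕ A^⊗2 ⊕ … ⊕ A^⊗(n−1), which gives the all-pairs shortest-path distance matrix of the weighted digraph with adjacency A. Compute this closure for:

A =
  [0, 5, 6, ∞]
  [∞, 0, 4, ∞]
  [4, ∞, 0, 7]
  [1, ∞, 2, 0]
Closure =
  [0, 5, 6, 13]
  [8, 0, 4, 11]
  [4, 9, 0, 7]
  [1, 6, 2, 0]

This is the Floyd-Warshall all-pairs shortest-path computation. For each intermediate vertex k = 0, 1, …, 3, update dist[i][j] ← min(dist[i][j], dist[i][k] + dist[k][j]). The final matrix gives, for each (i, j), the minimum total weight of any directed path from i to j (possibly empty when i = j).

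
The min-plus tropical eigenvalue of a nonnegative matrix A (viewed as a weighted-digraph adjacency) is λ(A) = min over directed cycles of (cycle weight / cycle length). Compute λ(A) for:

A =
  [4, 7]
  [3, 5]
λ(A) = 4

Enumerate directed cycles and compute their means (weight / length). Sample:
  cycle 0 → 0: weight = 4, length = 1, mean = 4/1 ≈ 4.000
  cycle 1 → 1: weight = 5, length = 1, mean = 5/1 ≈ 5.000
  cycle 0 → 1 → 0: weight = 10, length = 2, mean = 10/2 ≈ 5.000
  cycle 1 → 0 → 1: weight = 10, length = 2, mean = 10/2 ≈ 5.000
Minimum mean = 4.000, attained e.g. along the cycle 0 → 0 with weight 4 and length 1. So λ(A) = 4/1 = 4.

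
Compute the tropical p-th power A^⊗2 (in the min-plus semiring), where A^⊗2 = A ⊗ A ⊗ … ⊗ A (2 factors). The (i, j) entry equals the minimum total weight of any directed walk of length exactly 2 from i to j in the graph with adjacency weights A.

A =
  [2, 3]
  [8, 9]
A^⊗2 =
  [4, 5]
  [10, 11]

Each entry (A^⊗2)_ij equals the minimum over all length-2 walks i = v_0 → v_1 → … → v_2 = j of Σ_t A[v_t][v_{t+1}]. For example, for (i, j) = (0, 1) we minimise over 2 possible intermediate vertex sequences; the minimum is 5, attained along the walk 0 → 0 → 1.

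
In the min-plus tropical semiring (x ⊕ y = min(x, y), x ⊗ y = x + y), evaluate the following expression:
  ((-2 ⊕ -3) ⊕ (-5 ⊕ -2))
((-2 ⊕ -3) ⊕ (-5 ⊕ -2)) = -5

Expand innermost to outermost. Recall ⊕ takes the minimum of its arguments and ⊗ takes their sum. Working out the expression ((-2 ⊕ -3) ⊕ (-5 ⊕ -2)) gives -5.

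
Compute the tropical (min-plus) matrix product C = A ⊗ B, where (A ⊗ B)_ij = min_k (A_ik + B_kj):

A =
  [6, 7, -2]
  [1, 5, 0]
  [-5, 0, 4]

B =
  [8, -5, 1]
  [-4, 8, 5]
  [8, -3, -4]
A ⊗ B =
  [3, -5, -6]
  [1, -4, -4]
  [-4, -10, -4]

Apply the min-plus product entry-by-entry:
  C[0][0] = min over k of (A[0][0] + B[0][0] = 6 + 8 = 14, A[0][1] + B[1][0] = 7 + -4 = 3, A[0][2] + B[2][0] = -2 + 8 = 6) = 3 (attained at k = 1)
  C[0][1] = min over k of (A[0][0] + B[0][1] = 6 + -5 = 1, A[0][1] + B[1][1] = 7 + 8 = 15, A[0][2] + B[2][1] = -2 + -3 = -5) = -5 (attained at k = 2)
  C[0][2] = min over k of (A[0][0] + B[0][2] = 6 + 1 = 7, A[0][1] + B[1][2] = 7 + 5 = 12, A[0][2] + B[2][2] = -2 + -4 = -6) = -6 (attained at k = 2)
  C[1][0] = min over k of (A[1][0] + B[0][0] = 1 + 8 = 9, A[1][1] + B[1][0] = 5 + -4 = 1, A[1][2] + B[2][0] = 0 + 8 = 8) = 1 (attained at k = 1)
  C[1][1] = min over k of (A[1][0] + B[0][1] = 1 + -5 = -4, A[1][1] + B[1][1] = 5 + 8 = 13, A[1][2] + B[2][1] = 0 + -3 = -3) = -4 (attained at k = 0)
  C[1][2] = min over k of (A[1][0] + B[0][2] = 1 + 1 = 2, A[1][1] + B[1][2] = 5 + 5 = 10, A[1][2] + B[2][2] = 0 + -4 = -4) = -4 (attained at k = 2)
  C[2][0] = min over k of (A[2][0] + B[0][0] = -5 + 8 = 3, A[2][1] + B[1][0] = 0 + -4 = -4, A[2][2] + B[2][0] = 4 + 8 = 12) = -4 (attained at k = 1)
  C[2][1] = min over k of (A[2][0] + B[0][1] = -5 + -5 = -10, A[2][1] + B[1][1] = 0 + 8 = 8, A[2][2] + B[2][1] = 4 + -3 = 1) = -10 (attained at k = 0)
  C[2][2] = min over k of (A[2][0] + B[0][2] = -5 + 1 = -4, A[2][1] + B[1][2] = 0 + 5 = 5, A[2][2] + B[2][2] = 4 + -4 = 0) = -4 (attained at k = 0)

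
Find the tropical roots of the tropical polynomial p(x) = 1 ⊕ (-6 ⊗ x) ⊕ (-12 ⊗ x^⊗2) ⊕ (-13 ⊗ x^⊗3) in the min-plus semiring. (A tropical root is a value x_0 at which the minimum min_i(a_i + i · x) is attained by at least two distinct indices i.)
Roots: {1, 6, 7}

Each tropical root is a break point of the lower envelope of the lines y = a_i + i · x (there are 4 lines, with slopes 0, 1, ..., 3). Only the lines that attain the minimum somewhere contribute to roots; other lines are dominated. Here the surviving (envelope) indices are i = 3, i = 2, i = 1, i = 0.
Intersections between consecutive envelope lines give the roots: for adjacent envelope indices i < j the intersection is x = (a_i − a_j) / (j − i). Reading off the sorted break points: {1, 6, 7}.
Verification: at each break x_0, at least two indices attain the minimum of min_i(a_i + i · x_0).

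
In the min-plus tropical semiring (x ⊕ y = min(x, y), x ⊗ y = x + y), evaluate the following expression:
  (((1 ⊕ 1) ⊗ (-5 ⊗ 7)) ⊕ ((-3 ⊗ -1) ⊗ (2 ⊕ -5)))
(((1 ⊕ 1) ⊗ (-5 ⊗ 7)) ⊕ ((-3 ⊗ -1) ⊗ (2 ⊕ -5))) = -9

Expand innermost to outermost. Recall ⊕ takes the minimum of its arguments and ⊗ takes their sum. Working out the expression (((1 ⊕ 1) ⊗ (-5 ⊗ 7)) ⊕ ((-3 ⊗ -1) ⊗ (2 ⊕ -5))) gives -9.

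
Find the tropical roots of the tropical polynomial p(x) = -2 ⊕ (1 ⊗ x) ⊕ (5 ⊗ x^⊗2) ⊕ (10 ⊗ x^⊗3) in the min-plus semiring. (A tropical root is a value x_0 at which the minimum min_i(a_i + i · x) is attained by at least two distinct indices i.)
Roots: {-5, -4, -3}

Each tropical root is a break point of the lower envelope of the lines y = a_i + i · x (there are 4 lines, with slopes 0, 1, ..., 3). Only the lines that attain the minimum somewhere contribute to roots; other lines are dominated. Here the surviving (envelope) indices are i = 3, i = 2, i = 1, i = 0.
Intersections between consecutive envelope lines give the roots: for adjacent envelope indices i < j the intersection is x = (a_i − a_j) / (j − i). Reading off the sorted break points: {-5, -4, -3}.
Verification: at each break x_0, at least two indices attain the minimum of min_i(a_i + i · x_0).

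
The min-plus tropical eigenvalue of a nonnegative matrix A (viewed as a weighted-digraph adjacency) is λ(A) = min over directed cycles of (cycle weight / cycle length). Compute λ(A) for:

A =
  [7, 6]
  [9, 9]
λ(A) = 7

Enumerate directed cycles and compute their means (weight / length). Sample:
  cycle 0 → 0: weight = 7, length = 1, mean = 7/1 ≈ 7.000
  cycle 1 → 1: weight = 9, length = 1, mean = 9/1 ≈ 9.000
  cycle 0 → 1 → 0: weight = 15, length = 2, mean = 15/2 ≈ 7.500
  cycle 1 → 0 → 1: weight = 15, length = 2, mean = 15/2 ≈ 7.500
Minimum mean = 7.000, attained e.g. along the cycle 0 → 0 with weight 7 and length 1. So λ(A) = 7/1 = 7.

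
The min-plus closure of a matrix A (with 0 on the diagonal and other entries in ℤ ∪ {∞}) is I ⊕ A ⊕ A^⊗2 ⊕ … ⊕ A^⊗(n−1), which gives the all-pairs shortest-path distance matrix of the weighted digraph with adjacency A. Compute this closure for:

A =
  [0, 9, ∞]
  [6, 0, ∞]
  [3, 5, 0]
Closure =
  [0, 9, ∞]
  [6, 0, ∞]
  [3, 5, 0]

This is the Floyd-Warshall all-pairs shortest-path computation. For each intermediate vertex k = 0, 1, …, 2, update dist[i][j] ← min(dist[i][j], dist[i][k] + dist[k][j]). The final matrix gives, for each (i, j), the minimum total weight of any directed path from i to j (possibly empty when i = j).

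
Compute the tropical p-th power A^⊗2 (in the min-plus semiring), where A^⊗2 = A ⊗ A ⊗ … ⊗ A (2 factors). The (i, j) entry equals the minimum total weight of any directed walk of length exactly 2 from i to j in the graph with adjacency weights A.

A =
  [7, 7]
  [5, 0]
A^⊗2 =
  [12, 7]
  [5, 0]

Each entry (A^⊗2)_ij equals the minimum over all length-2 walks i = v_0 → v_1 → … → v_2 = j of Σ_t A[v_t][v_{t+1}]. For example, for (i, j) = (0, 1) we minimise over 2 possible intermediate vertex sequences; the minimum is 7, attained along the walk 0 → 1 → 1.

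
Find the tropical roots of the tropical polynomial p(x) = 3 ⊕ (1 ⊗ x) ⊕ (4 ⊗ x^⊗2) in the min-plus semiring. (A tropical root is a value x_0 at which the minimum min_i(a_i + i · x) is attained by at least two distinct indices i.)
Roots: {-3, 2}

Each tropical root is a break point of the lower envelope of the lines y = a_i + i · x (there are 3 lines, with slopes 0, 1, ..., 2). Only the lines that attain the minimum somewhere contribute to roots; other lines are dominated. Here the surviving (envelope) indices are i = 2, i = 1, i = 0.
Intersections between consecutive envelope lines give the roots: for adjacent envelope indices i < j the intersection is x = (a_i − a_j) / (j − i). Reading off the sorted break points: {-3, 2}.
Verification: at each break x_0, at least two indices attain the minimum of min_i(a_i + i · x_0).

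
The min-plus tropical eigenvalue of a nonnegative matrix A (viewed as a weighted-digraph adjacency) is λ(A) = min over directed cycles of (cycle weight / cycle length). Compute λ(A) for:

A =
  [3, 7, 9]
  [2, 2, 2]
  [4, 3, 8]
λ(A) = 2

Enumerate directed cycles and compute their means (weight / length). Sample:
  cycle 0 → 0: weight = 3, length = 1, mean = 3/1 ≈ 3.000
  cycle 1 → 1: weight = 2, length = 1, mean = 2/1 ≈ 2.000
  cycle 2 → 2: weight = 8, length = 1, mean = 8/1 ≈ 8.000
  cycle 0 → 1 → 0: weight = 9, length = 2, mean = 9/2 ≈ 4.500
  cycle 0 → 2 → 0: weight = 13, length = 2, mean = 13/2 ≈ 6.500
  cycle 1 → 0 → 1: weight = 9, length = 2, mean = 9/2 ≈ 4.500
Minimum mean = 2.000, attained e.g. along the cycle 1 → 1 with weight 2 and length 1. So λ(A) = 2/1 = 2.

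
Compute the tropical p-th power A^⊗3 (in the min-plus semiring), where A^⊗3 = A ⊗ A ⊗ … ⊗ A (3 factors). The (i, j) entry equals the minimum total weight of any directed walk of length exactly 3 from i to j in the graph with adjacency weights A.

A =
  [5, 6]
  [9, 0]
A^⊗3 =
  [15, 6]
  [9, 0]

Each entry (A^⊗3)_ij equals the minimum over all length-3 walks i = v_0 → v_1 → … → v_3 = j of Σ_t A[v_t][v_{t+1}]. For example, for (i, j) = (0, 1) we minimise over 4 possible intermediate vertex sequences; the minimum is 6, attained along the walk 0 → 1 → 1 → 1.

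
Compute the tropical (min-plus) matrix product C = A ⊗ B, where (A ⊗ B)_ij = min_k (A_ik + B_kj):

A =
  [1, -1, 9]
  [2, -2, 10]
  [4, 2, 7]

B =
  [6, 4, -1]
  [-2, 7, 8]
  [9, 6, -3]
A ⊗ B =
  [-3, 5, 0]
  [-4, 5, 1]
  [0, 8, 3]

Apply the min-plus product entry-by-entry:
  C[0][0] = min over k of (A[0][0] + B[0][0] = 1 + 6 = 7, A[0][1] + B[1][0] = -1 + -2 = -3, A[0][2] + B[2][0] = 9 + 9 = 18) = -3 (attained at k = 1)
  C[0][1] = min over k of (A[0][0] + B[0][1] = 1 + 4 = 5, A[0][1] + B[1][1] = -1 + 7 = 6, A[0][2] + B[2][1] = 9 + 6 = 15) = 5 (attained at k = 0)
  C[0][2] = min over k of (A[0][0] + B[0][2] = 1 + -1 = 0, A[0][1] + B[1][2] = -1 + 8 = 7, A[0][2] + B[2][2] = 9 + -3 = 6) = 0 (attained at k = 0)
  C[1][0] = min over k of (A[1][0] + B[0][0] = 2 + 6 = 8, A[1][1] + B[1][0] = -2 + -2 = -4, A[1][2] + B[2][0] = 10 + 9 = 19) = -4 (attained at k = 1)
  C[1][1] = min over k of (A[1][0] + B[0][1] = 2 + 4 = 6, A[1][1] + B[1][1] = -2 + 7 = 5, A[1][2] + B[2][1] = 10 + 6 = 16) = 5 (attained at k = 1)
  C[1][2] = min over k of (A[1][0] + B[0][2] = 2 + -1 = 1, A[1][1] + B[1][2] = -2 + 8 = 6, A[1][2] + B[2][2] = 10 + -3 = 7) = 1 (attained at k = 0)
  C[2][0] = min over k of (A[2][0] + B[0][0] = 4 + 6 = 10, A[2][1] + B[1][0] = 2 + -2 = 0, A[2][2] + B[2][0] = 7 + 9 = 16) = 0 (attained at k = 1)
  C[2][1] = min over k of (A[2][0] + B[0][1] = 4 + 4 = 8, A[2][1] + B[1][1] = 2 + 7 = 9, A[2][2] + B[2][1] = 7 + 6 = 13) = 8 (attained at k = 0)
  C[2][2] = min over k of (A[2][0] + B[0][2] = 4 + -1 = 3, A[2][1] + B[1][2] = 2 + 8 = 10, A[2][2] + B[2][2] = 7 + -3 = 4) = 3 (attained at k = 0)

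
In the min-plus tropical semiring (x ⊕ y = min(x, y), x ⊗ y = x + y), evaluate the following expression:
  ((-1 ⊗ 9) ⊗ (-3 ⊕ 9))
((-1 ⊗ 9) ⊗ (-3 ⊕ 9)) = 5

Expand innermost to outermost. Recall ⊕ takes the minimum of its arguments and ⊗ takes their sum. Working out the expression ((-1 ⊗ 9) ⊗ (-3 ⊕ 9)) gives 5.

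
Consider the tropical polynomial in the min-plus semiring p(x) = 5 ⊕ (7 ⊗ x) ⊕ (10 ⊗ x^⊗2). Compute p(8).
p(8) = 5

A tropical monomial a ⊗ x^⊗i evaluates to a + i · x. Evaluating each term at x = 8:
  Term 0 contributes 5 + 0 · 8 = 5
  Term 1 contributes 7 + 1 · 8 = 15
  Term 2 contributes 10 + 2 · 8 = 26
p(8) = ⊕ of these = min[5, 15, 26] = 5.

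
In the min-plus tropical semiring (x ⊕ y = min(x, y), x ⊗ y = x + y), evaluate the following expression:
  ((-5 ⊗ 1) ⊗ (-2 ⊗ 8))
((-5 ⊗ 1) ⊗ (-2 ⊗ 8)) = 2

Expand innermost to outermost. Recall ⊕ takes the minimum of its arguments and ⊗ takes their sum. Working out the expression ((-5 ⊗ 1) ⊗ (-2 ⊗ 8)) gives 2.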